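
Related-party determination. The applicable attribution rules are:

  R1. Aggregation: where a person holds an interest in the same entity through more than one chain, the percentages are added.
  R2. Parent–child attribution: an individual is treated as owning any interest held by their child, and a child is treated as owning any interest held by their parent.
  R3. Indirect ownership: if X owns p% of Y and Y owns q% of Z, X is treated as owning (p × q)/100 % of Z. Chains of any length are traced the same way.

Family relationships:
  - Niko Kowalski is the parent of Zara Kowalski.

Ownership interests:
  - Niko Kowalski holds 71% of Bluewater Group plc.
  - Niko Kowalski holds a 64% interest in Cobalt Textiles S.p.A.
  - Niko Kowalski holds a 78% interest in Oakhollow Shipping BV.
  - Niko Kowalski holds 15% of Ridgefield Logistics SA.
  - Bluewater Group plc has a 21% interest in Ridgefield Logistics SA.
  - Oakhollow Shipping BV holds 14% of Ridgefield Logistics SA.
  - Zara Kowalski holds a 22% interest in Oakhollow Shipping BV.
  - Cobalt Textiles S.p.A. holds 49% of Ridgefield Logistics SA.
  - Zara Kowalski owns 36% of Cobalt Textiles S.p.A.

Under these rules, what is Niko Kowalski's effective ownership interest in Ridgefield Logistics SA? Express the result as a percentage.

By parent–child attribution (R2), Niko Kowalski is treated as also owning Zara Kowalski's interest in Oakhollow Shipping BV, giving 78% + 22% = 100%.
By parent–child attribution (R2), Niko Kowalski is treated as also owning Zara Kowalski's interest in Cobalt Textiles S.p.A, giving 64% + 36% = 100%.
Chain via Oakhollow Shipping BV (R3): 100% × 14% = 14% of Ridgefield Logistics SA.
Chain via Cobalt Textiles S.p.A. (R3): 100% × 49% = 49% of Ridgefield Logistics SA.
Chain via Bluewater Group plc (R3): 71% × 21% = 14.91% of Ridgefield Logistics SA.
Direct interest in Ridgefield Logistics SA: 15%.
Aggregating (R1): 14% + 49% + 14.91% + 15% = 92.91%.

92.91%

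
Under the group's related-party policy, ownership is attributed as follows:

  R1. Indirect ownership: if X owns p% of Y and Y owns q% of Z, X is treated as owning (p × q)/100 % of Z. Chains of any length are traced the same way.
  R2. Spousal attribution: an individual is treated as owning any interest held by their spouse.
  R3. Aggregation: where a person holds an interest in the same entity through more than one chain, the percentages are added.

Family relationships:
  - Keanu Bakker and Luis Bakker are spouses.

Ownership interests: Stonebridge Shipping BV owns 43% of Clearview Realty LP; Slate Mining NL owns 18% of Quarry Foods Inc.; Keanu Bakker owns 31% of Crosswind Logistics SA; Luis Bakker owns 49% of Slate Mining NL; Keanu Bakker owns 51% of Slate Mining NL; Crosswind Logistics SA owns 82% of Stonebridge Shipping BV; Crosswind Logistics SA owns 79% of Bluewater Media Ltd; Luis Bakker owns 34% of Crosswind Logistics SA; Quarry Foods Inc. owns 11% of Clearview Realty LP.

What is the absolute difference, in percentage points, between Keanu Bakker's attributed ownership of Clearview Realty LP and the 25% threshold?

By spousal attribution (R2), Keanu Bakker is treated as also owning Luis Bakker's interest in Slate Mining NL, giving 51% + 49% = 100%.
By spousal attribution (R2), Keanu Bakker is treated as also owning Luis Bakker's interest in Crosswind Logistics SA, giving 31% + 34% = 65%.
Chain via Slate Mining NL → Quarry Foods Inc. (R1): 100% × 18% × 11% = 1.98% of Clearview Realty LP.
Chain via Crosswind Logistics SA → Stonebridge Shipping BV (R1): 65% × 82% × 43% = 22.919% of Clearview Realty LP.
Aggregating (R3): 1.98% + 22.919% = 24.899%.
24.899% falls short of the 25% threshold by 0.101 percentage points.

0.101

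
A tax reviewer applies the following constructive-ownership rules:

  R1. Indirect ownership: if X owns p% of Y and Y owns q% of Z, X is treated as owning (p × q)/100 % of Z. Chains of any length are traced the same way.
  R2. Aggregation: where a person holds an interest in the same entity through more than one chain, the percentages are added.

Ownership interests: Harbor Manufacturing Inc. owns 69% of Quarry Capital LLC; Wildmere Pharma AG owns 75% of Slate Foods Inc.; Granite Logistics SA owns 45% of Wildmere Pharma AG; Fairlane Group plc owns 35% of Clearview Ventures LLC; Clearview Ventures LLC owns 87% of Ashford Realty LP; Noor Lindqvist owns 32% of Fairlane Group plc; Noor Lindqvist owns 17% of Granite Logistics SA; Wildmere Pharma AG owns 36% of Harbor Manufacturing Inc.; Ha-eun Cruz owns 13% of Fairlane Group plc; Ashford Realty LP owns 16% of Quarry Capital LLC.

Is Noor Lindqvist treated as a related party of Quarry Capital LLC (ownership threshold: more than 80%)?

Chain via Fairlane Group plc → Clearview Ventures LLC → Ashford Realty LP (R1): 32% × 35% × 87% × 16% = 1.55904% of Quarry Capital LLC.
Chain via Granite Logistics SA → Wildmere Pharma AG → Harbor Manufacturing Inc. (R1): 17% × 45% × 36% × 69% = 1.90026% of Quarry Capital LLC.
Aggregating (R2): 1.55904% + 1.90026% = 3.4593%.
3.4593% does not exceed the 80% threshold, so Noor is not a related party to Quarry Capital LLC.

No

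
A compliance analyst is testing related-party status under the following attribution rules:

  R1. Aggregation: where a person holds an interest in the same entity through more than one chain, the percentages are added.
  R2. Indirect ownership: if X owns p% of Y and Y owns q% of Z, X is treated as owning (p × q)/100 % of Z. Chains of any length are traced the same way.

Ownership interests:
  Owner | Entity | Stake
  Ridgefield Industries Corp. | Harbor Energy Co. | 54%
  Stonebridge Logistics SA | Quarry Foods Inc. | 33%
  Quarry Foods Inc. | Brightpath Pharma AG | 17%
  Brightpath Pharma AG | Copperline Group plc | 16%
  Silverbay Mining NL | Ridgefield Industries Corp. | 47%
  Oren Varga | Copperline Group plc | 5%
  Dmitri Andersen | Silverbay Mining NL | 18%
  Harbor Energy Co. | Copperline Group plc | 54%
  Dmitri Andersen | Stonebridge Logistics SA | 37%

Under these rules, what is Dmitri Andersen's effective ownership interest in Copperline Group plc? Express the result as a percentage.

Chain via Stonebridge Logistics SA → Quarry Foods Inc. → Brightpath Pharma AG (R2): 37% × 33% × 17% × 16% = 0.332112% of Copperline Group plc.
Chain via Silverbay Mining NL → Ridgefield Industries Corp. → Harbor Energy Co. (R2): 18% × 47% × 54% × 54% = 2.466936% of Copperline Group plc.
Aggregating (R1): 0.332112% + 2.466936% = 2.799048%.

2.799048%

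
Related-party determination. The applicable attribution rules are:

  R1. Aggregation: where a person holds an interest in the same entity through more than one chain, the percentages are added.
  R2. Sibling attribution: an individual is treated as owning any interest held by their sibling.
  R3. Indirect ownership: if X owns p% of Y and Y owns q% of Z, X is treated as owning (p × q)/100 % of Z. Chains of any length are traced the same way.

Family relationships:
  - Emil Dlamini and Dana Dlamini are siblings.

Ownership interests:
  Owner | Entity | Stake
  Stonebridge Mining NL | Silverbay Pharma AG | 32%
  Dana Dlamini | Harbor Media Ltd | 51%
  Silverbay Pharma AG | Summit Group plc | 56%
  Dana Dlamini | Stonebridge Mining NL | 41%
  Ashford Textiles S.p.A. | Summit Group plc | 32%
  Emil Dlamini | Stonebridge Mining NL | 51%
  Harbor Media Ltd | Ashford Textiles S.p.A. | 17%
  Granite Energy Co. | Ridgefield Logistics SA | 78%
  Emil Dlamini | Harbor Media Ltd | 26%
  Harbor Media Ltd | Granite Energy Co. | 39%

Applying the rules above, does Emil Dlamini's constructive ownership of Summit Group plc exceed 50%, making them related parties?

By sibling attribution (R2), Emil Dlamini is treated as also owning Dana Dlamini's interest in Harbor Media Ltd, giving 26% + 51% = 77%.
By sibling attribution (R2), Emil Dlamini is treated as also owning Dana Dlamini's interest in Stonebridge Mining NL, giving 51% + 41% = 92%.
Chain via Harbor Media Ltd → Ashford Textiles S.p.A. (R3): 77% × 17% × 32% = 4.1888% of Summit Group plc.
Chain via Stonebridge Mining NL → Silverbay Pharma AG (R3): 92% × 32% × 56% = 16.4864% of Summit Group plc.
Aggregating (R1): 4.1888% + 16.4864% = 20.6752%.
20.6752% does not exceed the 50% threshold, so Emil is not a related party to Summit Group plc.

No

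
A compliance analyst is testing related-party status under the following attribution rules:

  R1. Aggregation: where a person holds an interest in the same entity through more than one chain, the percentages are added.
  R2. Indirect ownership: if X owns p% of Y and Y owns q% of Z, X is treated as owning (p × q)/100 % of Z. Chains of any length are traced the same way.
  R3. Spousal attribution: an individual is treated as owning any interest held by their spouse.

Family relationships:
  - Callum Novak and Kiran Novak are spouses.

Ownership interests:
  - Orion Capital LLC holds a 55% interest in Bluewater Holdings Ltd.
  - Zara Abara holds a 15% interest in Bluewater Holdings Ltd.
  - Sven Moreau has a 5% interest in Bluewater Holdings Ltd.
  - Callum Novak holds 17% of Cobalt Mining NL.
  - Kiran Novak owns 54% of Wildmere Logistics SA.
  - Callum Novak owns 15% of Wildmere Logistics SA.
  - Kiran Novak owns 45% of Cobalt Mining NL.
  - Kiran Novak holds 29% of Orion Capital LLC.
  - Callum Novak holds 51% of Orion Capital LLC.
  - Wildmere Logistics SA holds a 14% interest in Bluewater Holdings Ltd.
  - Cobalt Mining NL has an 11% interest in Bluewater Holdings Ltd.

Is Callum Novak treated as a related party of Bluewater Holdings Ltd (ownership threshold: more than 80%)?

By spousal attribution (R3), Callum Novak is treated as also owning Kiran Novak's interest in Orion Capital LLC, giving 51% + 29% = 80%.
By spousal attribution (R3), Callum Novak is treated as also owning Kiran Novak's interest in Wildmere Logistics SA, giving 15% + 54% = 69%.
By spousal attribution (R3), Callum Novak is treated as also owning Kiran Novak's interest in Cobalt Mining NL, giving 17% + 45% = 62%.
Chain via Orion Capital LLC (R2): 80% × 55% = 44% of Bluewater Holdings Ltd.
Chain via Wildmere Logistics SA (R2): 69% × 14% = 9.66% of Bluewater Holdings Ltd.
Chain via Cobalt Mining NL (R2): 62% × 11% = 6.82% of Bluewater Holdings Ltd.
Aggregating (R1): 44% + 9.66% + 6.82% = 60.48%.
60.48% does not exceed the 80% threshold, so Callum is not a related party to Bluewater Holdings Ltd.

No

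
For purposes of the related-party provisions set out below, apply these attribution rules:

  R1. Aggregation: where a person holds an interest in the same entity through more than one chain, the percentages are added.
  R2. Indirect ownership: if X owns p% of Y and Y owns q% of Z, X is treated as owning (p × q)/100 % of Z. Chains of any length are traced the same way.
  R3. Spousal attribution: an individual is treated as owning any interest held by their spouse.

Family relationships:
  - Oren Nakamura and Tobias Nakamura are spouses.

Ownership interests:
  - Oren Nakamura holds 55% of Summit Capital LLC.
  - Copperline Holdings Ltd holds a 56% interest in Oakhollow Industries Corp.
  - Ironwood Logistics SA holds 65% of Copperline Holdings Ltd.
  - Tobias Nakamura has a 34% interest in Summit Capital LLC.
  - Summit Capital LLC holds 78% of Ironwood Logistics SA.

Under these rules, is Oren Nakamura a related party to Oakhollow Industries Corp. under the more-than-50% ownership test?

By spousal attribution (R3), Oren Nakamura is treated as also owning Tobias Nakamura's interest in Summit Capital LLC, giving 55% + 34% = 89%.
Chain via Summit Capital LLC → Ironwood Logistics SA → Copperline Holdings Ltd (R2): 89% × 78% × 65% × 56% = 25.26888% of Oakhollow Industries Corp.
25.26888% does not exceed the 50% threshold, so Oren is not a related party to Oakhollow Industries Corp.

No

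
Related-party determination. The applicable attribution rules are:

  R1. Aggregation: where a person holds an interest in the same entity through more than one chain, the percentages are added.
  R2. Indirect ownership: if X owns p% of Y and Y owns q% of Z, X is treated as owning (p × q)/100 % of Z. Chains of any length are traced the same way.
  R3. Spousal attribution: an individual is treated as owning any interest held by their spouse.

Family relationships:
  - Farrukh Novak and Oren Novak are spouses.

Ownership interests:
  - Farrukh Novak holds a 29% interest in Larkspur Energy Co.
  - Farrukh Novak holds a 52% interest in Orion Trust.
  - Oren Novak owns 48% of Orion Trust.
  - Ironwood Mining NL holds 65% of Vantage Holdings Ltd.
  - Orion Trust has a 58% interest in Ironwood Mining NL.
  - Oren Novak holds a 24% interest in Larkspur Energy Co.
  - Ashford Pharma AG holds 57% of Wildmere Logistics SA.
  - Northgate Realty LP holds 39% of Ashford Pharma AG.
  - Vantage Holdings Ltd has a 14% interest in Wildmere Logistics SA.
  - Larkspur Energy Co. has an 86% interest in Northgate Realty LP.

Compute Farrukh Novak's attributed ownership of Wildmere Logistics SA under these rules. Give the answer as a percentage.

By spousal attribution (R3), Farrukh Novak is treated as also owning Oren Novak's interest in Orion Trust, giving 52% + 48% = 100%.
By spousal attribution (R3), Farrukh Novak is treated as also owning Oren Novak's interest in Larkspur Energy Co, giving 29% + 24% = 53%.
Chain via Orion Trust → Ironwood Mining NL → Vantage Holdings Ltd (R2): 100% × 58% × 65% × 14% = 5.278% of Wildmere Logistics SA.
Chain via Larkspur Energy Co. → Northgate Realty LP → Ashford Pharma AG (R2): 53% × 86% × 39% × 57% = 10.132434% of Wildmere Logistics SA.
Aggregating (R1): 5.278% + 10.132434% = 15.410434%.

15.410434%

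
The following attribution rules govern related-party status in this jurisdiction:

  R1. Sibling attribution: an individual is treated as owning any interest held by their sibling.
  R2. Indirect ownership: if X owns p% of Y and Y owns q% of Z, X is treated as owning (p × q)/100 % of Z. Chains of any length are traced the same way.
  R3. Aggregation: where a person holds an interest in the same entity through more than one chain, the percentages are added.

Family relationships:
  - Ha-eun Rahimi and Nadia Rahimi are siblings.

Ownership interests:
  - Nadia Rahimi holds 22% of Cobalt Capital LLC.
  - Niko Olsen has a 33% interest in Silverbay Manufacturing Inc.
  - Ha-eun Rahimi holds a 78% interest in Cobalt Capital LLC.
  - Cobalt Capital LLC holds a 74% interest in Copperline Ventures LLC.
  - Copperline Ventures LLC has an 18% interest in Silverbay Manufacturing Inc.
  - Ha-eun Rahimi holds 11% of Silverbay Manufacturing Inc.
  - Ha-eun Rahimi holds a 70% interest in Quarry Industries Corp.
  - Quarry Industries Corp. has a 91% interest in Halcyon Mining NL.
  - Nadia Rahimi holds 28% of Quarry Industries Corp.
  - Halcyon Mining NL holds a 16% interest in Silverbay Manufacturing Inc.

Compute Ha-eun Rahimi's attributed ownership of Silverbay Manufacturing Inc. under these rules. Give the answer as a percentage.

By sibling attribution (R1), Ha-eun Rahimi is treated as also owning Nadia Rahimi's interest in Cobalt Capital LLC, giving 78% + 22% = 100%.
By sibling attribution (R1), Ha-eun Rahimi is treated as also owning Nadia Rahimi's interest in Quarry Industries Corp, giving 70% + 28% = 98%.
Chain via Cobalt Capital LLC → Copperline Ventures LLC (R2): 100% × 74% × 18% = 13.32% of Silverbay Manufacturing Inc.
Chain via Quarry Industries Corp. → Halcyon Mining NL (R2): 98% × 91% × 16% = 14.2688% of Silverbay Manufacturing Inc.
Direct interest in Silverbay Manufacturing Inc: 11%.
Aggregating (R3): 13.32% + 14.2688% + 11% = 38.5888%.

38.5888%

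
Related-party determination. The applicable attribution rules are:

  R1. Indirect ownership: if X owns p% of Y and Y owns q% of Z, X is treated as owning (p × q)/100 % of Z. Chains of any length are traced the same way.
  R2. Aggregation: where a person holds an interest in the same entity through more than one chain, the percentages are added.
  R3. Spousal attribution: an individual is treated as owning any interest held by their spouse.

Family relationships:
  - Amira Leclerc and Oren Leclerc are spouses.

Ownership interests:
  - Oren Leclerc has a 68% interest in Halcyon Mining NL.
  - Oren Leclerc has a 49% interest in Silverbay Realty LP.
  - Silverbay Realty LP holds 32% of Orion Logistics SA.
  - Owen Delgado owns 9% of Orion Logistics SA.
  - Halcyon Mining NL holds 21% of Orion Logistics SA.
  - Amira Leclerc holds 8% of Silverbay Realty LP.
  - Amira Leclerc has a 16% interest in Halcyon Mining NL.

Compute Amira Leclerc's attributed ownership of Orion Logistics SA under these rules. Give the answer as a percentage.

35.88%

By spousal attribution (R3), Amira Leclerc is treated as also owning Oren Leclerc's interest in Halcyon Mining NL, giving 16% + 68% = 84%.
By spousal attribution (R3), Amira Leclerc is treated as also owning Oren Leclerc's interest in Silverbay Realty LP, giving 8% + 49% = 57%.
Chain via Halcyon Mining NL (R1): 84% × 21% = 17.64% of Orion Logistics SA.
Chain via Silverbay Realty LP (R1): 57% × 32% = 18.24% of Orion Logistics SA.
Aggregating (R2): 17.64% + 18.24% = 35.88%.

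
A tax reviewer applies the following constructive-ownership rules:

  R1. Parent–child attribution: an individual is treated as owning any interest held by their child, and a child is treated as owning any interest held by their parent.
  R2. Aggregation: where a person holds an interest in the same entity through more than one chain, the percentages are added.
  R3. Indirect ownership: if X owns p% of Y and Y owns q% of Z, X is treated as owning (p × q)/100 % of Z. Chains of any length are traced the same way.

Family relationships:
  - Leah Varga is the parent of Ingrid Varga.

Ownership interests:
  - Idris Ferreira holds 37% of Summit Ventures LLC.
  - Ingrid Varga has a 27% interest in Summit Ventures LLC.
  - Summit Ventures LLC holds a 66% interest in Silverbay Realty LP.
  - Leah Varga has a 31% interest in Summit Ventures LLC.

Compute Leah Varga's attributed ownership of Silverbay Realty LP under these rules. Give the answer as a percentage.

By parent–child attribution (R1), Leah Varga is treated as also owning Ingrid Varga's interest in Summit Ventures LLC, giving 31% + 27% = 58%.
Chain via Summit Ventures LLC (R3): 58% × 66% = 38.28% of Silverbay Realty LP.

38.28%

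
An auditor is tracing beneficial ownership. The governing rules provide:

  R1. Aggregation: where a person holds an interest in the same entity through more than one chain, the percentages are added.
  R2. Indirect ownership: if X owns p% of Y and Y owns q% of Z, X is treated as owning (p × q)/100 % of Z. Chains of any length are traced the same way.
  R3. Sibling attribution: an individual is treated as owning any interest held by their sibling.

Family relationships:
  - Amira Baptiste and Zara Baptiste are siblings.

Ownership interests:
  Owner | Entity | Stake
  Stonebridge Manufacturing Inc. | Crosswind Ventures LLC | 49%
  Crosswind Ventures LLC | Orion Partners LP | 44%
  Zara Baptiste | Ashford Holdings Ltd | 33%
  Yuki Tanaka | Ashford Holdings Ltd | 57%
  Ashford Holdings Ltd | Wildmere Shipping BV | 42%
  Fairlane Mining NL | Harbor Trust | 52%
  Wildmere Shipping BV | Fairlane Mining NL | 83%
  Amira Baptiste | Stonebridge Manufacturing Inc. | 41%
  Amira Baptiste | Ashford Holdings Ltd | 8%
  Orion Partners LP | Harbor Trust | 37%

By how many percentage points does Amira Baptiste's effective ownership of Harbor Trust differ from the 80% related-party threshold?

By sibling attribution (R3), Amira Baptiste is treated as also owning Zara Baptiste's interest in Ashford Holdings Ltd, giving 8% + 33% = 41%.
Chain via Ashford Holdings Ltd → Wildmere Shipping BV → Fairlane Mining NL (R2): 41% × 42% × 83% × 52% = 7.432152% of Harbor Trust.
Chain via Stonebridge Manufacturing Inc. → Crosswind Ventures LLC → Orion Partners LP (R2): 41% × 49% × 44% × 37% = 3.270652% of Harbor Trust.
Aggregating (R1): 7.432152% + 3.270652% = 10.702804%.
10.702804% falls short of the 80% threshold by 69.297196 percentage points.

69.297196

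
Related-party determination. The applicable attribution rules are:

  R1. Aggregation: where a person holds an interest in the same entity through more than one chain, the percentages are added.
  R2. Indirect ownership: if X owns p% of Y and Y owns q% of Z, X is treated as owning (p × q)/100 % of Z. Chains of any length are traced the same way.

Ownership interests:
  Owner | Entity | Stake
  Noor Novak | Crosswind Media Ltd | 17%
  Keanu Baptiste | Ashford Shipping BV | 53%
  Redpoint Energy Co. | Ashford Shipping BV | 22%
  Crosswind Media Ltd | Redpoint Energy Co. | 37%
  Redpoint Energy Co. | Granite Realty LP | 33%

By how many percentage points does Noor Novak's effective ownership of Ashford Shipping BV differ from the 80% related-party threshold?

Chain via Crosswind Media Ltd → Redpoint Energy Co. (R2): 17% × 37% × 22% = 1.3838% of Ashford Shipping BV.
1.3838% falls short of the 80% threshold by 78.6162 percentage points.

78.6162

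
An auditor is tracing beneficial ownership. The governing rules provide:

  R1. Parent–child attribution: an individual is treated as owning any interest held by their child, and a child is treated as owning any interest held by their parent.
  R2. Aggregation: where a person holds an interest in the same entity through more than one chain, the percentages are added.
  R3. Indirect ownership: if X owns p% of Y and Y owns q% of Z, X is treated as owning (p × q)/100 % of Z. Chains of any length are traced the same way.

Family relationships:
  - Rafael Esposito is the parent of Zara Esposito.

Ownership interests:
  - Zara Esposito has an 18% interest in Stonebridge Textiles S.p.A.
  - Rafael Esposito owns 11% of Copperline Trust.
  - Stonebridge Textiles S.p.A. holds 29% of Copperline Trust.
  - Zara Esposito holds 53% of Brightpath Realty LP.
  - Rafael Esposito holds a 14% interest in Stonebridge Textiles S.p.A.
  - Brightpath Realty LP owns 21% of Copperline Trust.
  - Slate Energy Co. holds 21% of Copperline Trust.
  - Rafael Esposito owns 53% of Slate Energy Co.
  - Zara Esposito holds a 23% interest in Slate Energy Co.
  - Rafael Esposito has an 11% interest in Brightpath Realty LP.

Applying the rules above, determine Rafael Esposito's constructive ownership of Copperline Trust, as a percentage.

By parent–child attribution (R1), Rafael Esposito is treated as also owning Zara Esposito's interest in Slate Energy Co, giving 53% + 23% = 76%.
By parent–child attribution (R1), Rafael Esposito is treated as also owning Zara Esposito's interest in Brightpath Realty LP, giving 11% + 53% = 64%.
By parent–child attribution (R1), Rafael Esposito is treated as also owning Zara Esposito's interest in Stonebridge Textiles S.p.A, giving 14% + 18% = 32%.
Chain via Slate Energy Co. (R3): 76% × 21% = 15.96% of Copperline Trust.
Chain via Brightpath Realty LP (R3): 64% × 21% = 13.44% of Copperline Trust.
Chain via Stonebridge Textiles S.p.A. (R3): 32% × 29% = 9.28% of Copperline Trust.
Direct interest in Copperline Trust: 11%.
Aggregating (R2): 15.96% + 13.44% + 9.28% + 11% = 49.68%.

49.68%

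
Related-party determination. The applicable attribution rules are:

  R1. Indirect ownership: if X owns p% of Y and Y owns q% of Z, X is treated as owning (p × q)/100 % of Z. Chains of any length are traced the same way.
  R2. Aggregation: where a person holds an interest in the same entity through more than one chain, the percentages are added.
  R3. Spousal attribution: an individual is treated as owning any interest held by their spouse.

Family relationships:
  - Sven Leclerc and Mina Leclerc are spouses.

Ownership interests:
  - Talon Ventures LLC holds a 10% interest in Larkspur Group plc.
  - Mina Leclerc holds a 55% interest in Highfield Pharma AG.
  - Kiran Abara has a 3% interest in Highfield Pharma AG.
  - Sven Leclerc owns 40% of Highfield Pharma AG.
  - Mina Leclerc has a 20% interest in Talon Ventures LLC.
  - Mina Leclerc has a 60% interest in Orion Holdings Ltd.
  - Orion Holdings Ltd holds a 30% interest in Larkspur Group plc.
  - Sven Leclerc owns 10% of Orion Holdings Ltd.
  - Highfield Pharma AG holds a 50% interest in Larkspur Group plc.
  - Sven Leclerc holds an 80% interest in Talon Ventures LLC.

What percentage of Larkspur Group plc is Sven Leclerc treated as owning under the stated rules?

By spousal attribution (R3), Sven Leclerc is treated as also owning Mina Leclerc's interest in Orion Holdings Ltd, giving 10% + 60% = 70%.
By spousal attribution (R3), Sven Leclerc is treated as also owning Mina Leclerc's interest in Highfield Pharma AG, giving 40% + 55% = 95%.
By spousal attribution (R3), Sven Leclerc is treated as also owning Mina Leclerc's interest in Talon Ventures LLC, giving 80% + 20% = 100%.
Chain via Orion Holdings Ltd (R1): 70% × 30% = 21% of Larkspur Group plc.
Chain via Highfield Pharma AG (R1): 95% × 50% = 47.5% of Larkspur Group plc.
Chain via Talon Ventures LLC (R1): 100% × 10% = 10% of Larkspur Group plc.
Aggregating (R2): 21% + 47.5% + 10% = 78.5%.

78.5%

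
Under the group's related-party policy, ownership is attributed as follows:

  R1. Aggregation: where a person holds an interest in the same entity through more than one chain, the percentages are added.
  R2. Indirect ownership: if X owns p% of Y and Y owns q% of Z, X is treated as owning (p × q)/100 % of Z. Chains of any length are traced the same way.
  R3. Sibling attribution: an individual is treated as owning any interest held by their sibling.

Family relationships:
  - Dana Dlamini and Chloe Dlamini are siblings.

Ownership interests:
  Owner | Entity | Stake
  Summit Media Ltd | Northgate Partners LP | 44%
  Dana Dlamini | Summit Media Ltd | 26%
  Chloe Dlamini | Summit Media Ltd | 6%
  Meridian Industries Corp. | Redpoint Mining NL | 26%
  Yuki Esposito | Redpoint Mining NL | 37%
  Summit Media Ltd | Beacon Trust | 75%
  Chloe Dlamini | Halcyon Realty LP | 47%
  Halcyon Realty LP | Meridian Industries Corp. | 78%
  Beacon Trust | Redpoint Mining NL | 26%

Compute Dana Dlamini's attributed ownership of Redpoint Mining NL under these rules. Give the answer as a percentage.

By sibling attribution (R3), Dana Dlamini is treated as also owning Chloe Dlamini's interest in Summit Media Ltd, giving 26% + 6% = 32%.
By sibling attribution (R3), Dana Dlamini is treated as owning Chloe Dlamini's 47% interest in Halcyon Realty LP.
Chain via Summit Media Ltd → Beacon Trust (R2): 32% × 75% × 26% = 6.24% of Redpoint Mining NL.
Chain via Halcyon Realty LP → Meridian Industries Corp. (R2): 47% × 78% × 26% = 9.5316% of Redpoint Mining NL.
Aggregating (R1): 6.24% + 9.5316% = 15.7716%.

15.7716%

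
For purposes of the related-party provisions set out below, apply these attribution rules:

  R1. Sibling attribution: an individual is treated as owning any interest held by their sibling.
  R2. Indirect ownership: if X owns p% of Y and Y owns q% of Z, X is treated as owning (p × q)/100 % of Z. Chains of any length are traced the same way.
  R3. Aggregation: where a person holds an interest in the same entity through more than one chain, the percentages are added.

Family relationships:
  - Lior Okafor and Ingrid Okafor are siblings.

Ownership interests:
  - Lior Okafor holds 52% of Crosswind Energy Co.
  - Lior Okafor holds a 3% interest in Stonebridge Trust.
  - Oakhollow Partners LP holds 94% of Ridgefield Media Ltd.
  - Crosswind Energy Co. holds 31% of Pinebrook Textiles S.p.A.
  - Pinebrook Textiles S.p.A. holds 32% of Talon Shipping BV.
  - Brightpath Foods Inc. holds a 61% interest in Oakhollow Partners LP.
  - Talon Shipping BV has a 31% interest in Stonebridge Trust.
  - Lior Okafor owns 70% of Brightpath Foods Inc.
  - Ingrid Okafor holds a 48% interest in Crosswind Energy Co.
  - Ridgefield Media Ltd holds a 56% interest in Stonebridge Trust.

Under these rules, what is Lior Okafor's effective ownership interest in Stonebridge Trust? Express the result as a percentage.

By sibling attribution (R1), Lior Okafor is treated as also owning Ingrid Okafor's interest in Crosswind Energy Co, giving 52% + 48% = 100%.
Chain via Brightpath Foods Inc. → Oakhollow Partners LP → Ridgefield Media Ltd (R2): 70% × 61% × 94% × 56% = 22.47728% of Stonebridge Trust.
Chain via Crosswind Energy Co. → Pinebrook Textiles S.p.A. → Talon Shipping BV (R2): 100% × 31% × 32% × 31% = 3.0752% of Stonebridge Trust.
Direct interest in Stonebridge Trust: 3%.
Aggregating (R3): 22.47728% + 3.0752% + 3% = 28.55248%.

28.55248%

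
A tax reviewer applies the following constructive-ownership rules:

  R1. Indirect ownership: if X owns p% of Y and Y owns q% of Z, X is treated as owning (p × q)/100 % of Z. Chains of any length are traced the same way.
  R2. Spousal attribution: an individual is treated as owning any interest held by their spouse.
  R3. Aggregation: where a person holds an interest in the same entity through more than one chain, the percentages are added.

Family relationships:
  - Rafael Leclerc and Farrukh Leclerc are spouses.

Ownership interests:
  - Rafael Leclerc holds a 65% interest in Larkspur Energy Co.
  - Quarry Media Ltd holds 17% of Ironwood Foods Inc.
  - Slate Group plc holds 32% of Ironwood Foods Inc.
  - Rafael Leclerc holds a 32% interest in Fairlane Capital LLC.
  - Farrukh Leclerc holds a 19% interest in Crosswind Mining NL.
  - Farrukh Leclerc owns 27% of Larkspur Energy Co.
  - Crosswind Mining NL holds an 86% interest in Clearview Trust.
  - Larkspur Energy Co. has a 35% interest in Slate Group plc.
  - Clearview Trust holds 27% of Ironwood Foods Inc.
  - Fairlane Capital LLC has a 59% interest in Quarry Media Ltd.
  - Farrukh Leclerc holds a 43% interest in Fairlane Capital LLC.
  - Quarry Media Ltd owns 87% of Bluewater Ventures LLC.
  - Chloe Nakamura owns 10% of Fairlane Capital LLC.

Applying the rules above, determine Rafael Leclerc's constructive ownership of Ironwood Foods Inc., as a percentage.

22.2383%

By spousal attribution (R2), Rafael Leclerc is treated as also owning Farrukh Leclerc's interest in Fairlane Capital LLC, giving 32% + 43% = 75%.
By spousal attribution (R2), Rafael Leclerc is treated as also owning Farrukh Leclerc's interest in Larkspur Energy Co, giving 65% + 27% = 92%.
By spousal attribution (R2), Rafael Leclerc is treated as owning Farrukh Leclerc's 19% interest in Crosswind Mining NL.
Chain via Fairlane Capital LLC → Quarry Media Ltd (R1): 75% × 59% × 17% = 7.5225% of Ironwood Foods Inc.
Chain via Larkspur Energy Co. → Slate Group plc (R1): 92% × 35% × 32% = 10.304% of Ironwood Foods Inc.
Chain via Crosswind Mining NL → Clearview Trust (R1): 19% × 86% × 27% = 4.4118% of Ironwood Foods Inc.
Aggregating (R3): 7.5225% + 10.304% + 4.4118% = 22.2383%.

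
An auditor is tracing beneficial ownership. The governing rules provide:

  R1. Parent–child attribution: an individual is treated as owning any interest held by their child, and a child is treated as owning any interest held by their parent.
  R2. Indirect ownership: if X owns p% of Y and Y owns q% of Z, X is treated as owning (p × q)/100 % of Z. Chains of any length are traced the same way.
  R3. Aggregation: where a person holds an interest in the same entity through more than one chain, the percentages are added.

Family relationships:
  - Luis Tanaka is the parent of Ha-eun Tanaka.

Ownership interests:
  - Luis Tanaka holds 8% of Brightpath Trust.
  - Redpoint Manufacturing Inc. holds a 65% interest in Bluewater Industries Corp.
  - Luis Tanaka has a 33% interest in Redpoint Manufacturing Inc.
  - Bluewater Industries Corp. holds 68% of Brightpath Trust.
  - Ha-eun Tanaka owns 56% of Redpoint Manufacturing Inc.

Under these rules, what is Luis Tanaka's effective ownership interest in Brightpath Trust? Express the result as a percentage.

By parent–child attribution (R1), Luis Tanaka is treated as also owning Ha-eun Tanaka's interest in Redpoint Manufacturing Inc, giving 33% + 56% = 89%.
Chain via Redpoint Manufacturing Inc. → Bluewater Industries Corp. (R2): 89% × 65% × 68% = 39.338% of Brightpath Trust.
Direct interest in Brightpath Trust: 8%.
Aggregating (R3): 39.338% + 8% = 47.338%.

47.338%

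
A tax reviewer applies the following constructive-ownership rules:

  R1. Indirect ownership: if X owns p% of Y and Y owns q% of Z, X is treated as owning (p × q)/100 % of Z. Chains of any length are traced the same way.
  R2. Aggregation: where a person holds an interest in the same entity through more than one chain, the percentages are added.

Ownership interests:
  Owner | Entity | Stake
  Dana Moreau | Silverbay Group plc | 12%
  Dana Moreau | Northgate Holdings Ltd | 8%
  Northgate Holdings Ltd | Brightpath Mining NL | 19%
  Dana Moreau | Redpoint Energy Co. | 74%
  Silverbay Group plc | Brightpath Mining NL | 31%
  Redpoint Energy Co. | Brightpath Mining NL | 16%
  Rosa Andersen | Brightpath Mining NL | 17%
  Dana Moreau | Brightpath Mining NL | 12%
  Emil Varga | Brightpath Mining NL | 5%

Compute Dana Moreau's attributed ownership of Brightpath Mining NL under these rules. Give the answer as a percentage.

29.08%

Chain via Silverbay Group plc (R1): 12% × 31% = 3.72% of Brightpath Mining NL.
Chain via Northgate Holdings Ltd (R1): 8% × 19% = 1.52% of Brightpath Mining NL.
Chain via Redpoint Energy Co. (R1): 74% × 16% = 11.84% of Brightpath Mining NL.
Direct interest in Brightpath Mining NL: 12%.
Aggregating (R2): 3.72% + 1.52% + 11.84% + 12% = 29.08%.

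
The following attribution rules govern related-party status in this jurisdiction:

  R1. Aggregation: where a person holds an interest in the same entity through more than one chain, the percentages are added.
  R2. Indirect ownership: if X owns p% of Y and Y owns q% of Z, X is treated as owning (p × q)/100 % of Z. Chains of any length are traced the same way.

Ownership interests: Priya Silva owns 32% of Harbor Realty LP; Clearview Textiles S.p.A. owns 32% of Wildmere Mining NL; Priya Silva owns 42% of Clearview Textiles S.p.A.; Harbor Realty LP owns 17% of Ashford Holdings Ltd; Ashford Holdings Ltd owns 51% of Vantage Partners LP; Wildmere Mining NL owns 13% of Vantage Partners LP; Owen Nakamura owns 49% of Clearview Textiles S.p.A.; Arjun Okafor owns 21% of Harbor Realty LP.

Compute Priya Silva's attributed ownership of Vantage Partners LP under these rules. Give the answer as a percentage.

4.5216%

Chain via Harbor Realty LP → Ashford Holdings Ltd (R2): 32% × 17% × 51% = 2.7744% of Vantage Partners LP.
Chain via Clearview Textiles S.p.A. → Wildmere Mining NL (R2): 42% × 32% × 13% = 1.7472% of Vantage Partners LP.
Aggregating (R1): 2.7744% + 1.7472% = 4.5216%.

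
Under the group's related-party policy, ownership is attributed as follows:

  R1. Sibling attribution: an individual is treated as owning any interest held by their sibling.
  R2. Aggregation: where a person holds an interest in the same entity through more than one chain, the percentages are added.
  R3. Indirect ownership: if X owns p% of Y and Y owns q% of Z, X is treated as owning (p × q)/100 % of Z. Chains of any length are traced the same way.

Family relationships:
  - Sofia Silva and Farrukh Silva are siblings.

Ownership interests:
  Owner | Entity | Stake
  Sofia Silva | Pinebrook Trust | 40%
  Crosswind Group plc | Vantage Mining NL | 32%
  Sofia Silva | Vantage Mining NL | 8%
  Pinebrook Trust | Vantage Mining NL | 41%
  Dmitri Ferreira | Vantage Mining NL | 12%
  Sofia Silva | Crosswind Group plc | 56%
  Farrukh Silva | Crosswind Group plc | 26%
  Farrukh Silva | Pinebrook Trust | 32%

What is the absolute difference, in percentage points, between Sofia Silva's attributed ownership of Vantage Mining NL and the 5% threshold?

By sibling attribution (R1), Sofia Silva is treated as also owning Farrukh Silva's interest in Crosswind Group plc, giving 56% + 26% = 82%.
By sibling attribution (R1), Sofia Silva is treated as also owning Farrukh Silva's interest in Pinebrook Trust, giving 40% + 32% = 72%.
Chain via Crosswind Group plc (R3): 82% × 32% = 26.24% of Vantage Mining NL.
Chain via Pinebrook Trust (R3): 72% × 41% = 29.52% of Vantage Mining NL.
Direct interest in Vantage Mining NL: 8%.
Aggregating (R2): 26.24% + 29.52% + 8% = 63.76%.
63.76% exceeds the 5% threshold by 58.76 percentage points.

58.76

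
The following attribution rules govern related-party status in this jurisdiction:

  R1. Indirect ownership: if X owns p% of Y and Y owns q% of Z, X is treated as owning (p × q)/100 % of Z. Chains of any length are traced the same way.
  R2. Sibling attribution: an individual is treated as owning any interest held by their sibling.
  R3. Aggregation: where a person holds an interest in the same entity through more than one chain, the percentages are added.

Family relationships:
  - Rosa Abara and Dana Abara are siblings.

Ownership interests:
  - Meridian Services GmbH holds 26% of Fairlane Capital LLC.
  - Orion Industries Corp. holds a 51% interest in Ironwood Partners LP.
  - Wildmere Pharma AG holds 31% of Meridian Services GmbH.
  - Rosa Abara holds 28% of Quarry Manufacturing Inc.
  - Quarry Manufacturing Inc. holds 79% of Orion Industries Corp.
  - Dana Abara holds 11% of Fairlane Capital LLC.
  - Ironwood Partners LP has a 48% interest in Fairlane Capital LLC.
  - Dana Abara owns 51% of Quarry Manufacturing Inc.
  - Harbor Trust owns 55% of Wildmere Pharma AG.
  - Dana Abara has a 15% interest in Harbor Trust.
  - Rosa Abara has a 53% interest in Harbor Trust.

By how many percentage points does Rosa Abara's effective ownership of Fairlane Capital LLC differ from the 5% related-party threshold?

24.292408

By sibling attribution (R2), Rosa Abara is treated as also owning Dana Abara's interest in Harbor Trust, giving 53% + 15% = 68%.
By sibling attribution (R2), Rosa Abara is treated as also owning Dana Abara's interest in Quarry Manufacturing Inc, giving 28% + 51% = 79%.
By sibling attribution (R2), Rosa Abara is treated as owning Dana Abara's 11% interest in Fairlane Capital LLC.
Chain via Harbor Trust → Wildmere Pharma AG → Meridian Services GmbH (R1): 68% × 55% × 31% × 26% = 3.01444% of Fairlane Capital LLC.
Chain via Quarry Manufacturing Inc. → Orion Industries Corp. → Ironwood Partners LP (R1): 79% × 79% × 51% × 48% = 15.277968% of Fairlane Capital LLC.
Direct interest in Fairlane Capital LLC: 11%.
Aggregating (R3): 3.01444% + 15.277968% + 11% = 29.292408%.
29.292408% exceeds the 5% threshold by 24.292408 percentage points.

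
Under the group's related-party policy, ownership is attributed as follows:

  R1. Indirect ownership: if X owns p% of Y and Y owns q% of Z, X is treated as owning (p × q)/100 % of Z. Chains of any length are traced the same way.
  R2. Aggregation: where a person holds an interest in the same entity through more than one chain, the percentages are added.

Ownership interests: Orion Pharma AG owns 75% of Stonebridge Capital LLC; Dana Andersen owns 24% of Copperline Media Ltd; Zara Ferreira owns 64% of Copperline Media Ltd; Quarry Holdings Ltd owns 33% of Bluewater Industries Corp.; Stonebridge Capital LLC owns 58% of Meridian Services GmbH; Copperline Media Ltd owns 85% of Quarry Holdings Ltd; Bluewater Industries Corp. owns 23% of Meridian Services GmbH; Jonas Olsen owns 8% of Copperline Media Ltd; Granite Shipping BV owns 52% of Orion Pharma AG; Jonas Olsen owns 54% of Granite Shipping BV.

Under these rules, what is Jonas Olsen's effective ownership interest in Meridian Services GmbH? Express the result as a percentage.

Chain via Copperline Media Ltd → Quarry Holdings Ltd → Bluewater Industries Corp. (R1): 8% × 85% × 33% × 23% = 0.51612% of Meridian Services GmbH.
Chain via Granite Shipping BV → Orion Pharma AG → Stonebridge Capital LLC (R1): 54% × 52% × 75% × 58% = 12.2148% of Meridian Services GmbH.
Aggregating (R2): 0.51612% + 12.2148% = 12.73092%.

12.73092%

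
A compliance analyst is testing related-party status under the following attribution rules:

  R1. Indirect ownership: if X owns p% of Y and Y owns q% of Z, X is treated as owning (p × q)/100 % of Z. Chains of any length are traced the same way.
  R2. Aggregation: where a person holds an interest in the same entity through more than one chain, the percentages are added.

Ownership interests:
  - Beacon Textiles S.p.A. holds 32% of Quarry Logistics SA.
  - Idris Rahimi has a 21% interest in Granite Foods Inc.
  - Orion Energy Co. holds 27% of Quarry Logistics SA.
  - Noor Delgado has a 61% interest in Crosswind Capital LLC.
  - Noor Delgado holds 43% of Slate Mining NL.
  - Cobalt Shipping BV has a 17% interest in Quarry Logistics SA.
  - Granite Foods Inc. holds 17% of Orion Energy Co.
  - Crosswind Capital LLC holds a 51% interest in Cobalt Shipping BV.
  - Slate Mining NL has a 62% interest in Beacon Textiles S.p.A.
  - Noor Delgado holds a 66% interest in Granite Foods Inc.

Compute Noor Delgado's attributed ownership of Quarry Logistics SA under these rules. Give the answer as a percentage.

Chain via Slate Mining NL → Beacon Textiles S.p.A. (R1): 43% × 62% × 32% = 8.5312% of Quarry Logistics SA.
Chain via Granite Foods Inc. → Orion Energy Co. (R1): 66% × 17% × 27% = 3.0294% of Quarry Logistics SA.
Chain via Crosswind Capital LLC → Cobalt Shipping BV (R1): 61% × 51% × 17% = 5.2887% of Quarry Logistics SA.
Aggregating (R2): 8.5312% + 3.0294% + 5.2887% = 16.8493%.

16.8493%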